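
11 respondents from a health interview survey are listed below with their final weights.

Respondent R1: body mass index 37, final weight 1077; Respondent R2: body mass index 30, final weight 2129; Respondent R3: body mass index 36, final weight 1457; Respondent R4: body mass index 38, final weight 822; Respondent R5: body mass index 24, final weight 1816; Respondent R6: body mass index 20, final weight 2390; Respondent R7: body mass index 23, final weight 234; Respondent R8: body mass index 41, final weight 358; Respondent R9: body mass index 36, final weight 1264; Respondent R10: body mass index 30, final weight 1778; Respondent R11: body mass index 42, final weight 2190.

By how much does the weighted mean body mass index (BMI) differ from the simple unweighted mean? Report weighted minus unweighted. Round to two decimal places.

-0.89

Unweighted sum = 37 + 30 + 36 + 38 + 24 + 20 + 23 + 41 + 36 + 30 + 42 = 357
Unweighted mean = 357 / 11 = 32.454545
Weighted sum = 37×1077 + 30×2129 + 36×1457 + 38×822 + 24×1816 + 20×2390 + 23×234 + 41×358 + 36×1264 + 30×1778 + 42×2190
  = 489675
Sum of weights = 1077 + 2129 + 1457 + 822 + 1816 + 2390 + 234 + 358 + 1264 + 1778 + 2190 = 15515
Weighted mean = 489675 / 15515 = 31.561392
Difference (weighted minus unweighted) = -0.89315325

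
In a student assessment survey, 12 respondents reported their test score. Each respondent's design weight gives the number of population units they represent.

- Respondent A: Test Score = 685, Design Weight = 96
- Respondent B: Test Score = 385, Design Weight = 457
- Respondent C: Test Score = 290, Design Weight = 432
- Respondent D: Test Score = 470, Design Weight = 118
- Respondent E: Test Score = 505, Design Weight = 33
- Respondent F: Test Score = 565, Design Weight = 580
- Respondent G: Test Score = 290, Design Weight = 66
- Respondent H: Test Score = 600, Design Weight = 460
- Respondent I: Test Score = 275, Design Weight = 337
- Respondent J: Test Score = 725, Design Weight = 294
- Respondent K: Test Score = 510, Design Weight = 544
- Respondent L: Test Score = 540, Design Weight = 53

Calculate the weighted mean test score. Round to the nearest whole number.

Weighted sum = 685×96 + 385×457 + 290×432 + 470×118 + 505×33 + 565×580 + 290×66 + 600×460 + 275×337 + 725×294 + 510×544 + 540×53
  = 65760 + 175945 + 125280 + 55460 + 16665 + 327700 + 19140 + 276000 + 92675 + 213150 + 277440 + 28620 = 1673835
Sum of weights = 3470
Weighted mean = 1673835 / 3470 = 482.3732

482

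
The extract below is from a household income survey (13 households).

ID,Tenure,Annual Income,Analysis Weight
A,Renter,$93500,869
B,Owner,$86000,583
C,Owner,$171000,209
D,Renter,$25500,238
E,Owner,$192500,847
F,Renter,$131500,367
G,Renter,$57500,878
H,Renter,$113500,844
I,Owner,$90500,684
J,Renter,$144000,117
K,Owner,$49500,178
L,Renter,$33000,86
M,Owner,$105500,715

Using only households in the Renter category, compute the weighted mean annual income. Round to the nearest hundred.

Renter rows: A, D, F, G, H, J, L
Weighted sum = 93500×869 + 25500×238 + 131500×367 + 57500×878 + 113500×844 + 144000×117 + 33000×86
  = 81251500 + 6069000 + 48260500 + 50485000 + 95794000 + 16848000 + 2838000 = 301546000
Sum of weights = 869 + 238 + 367 + 878 + 844 + 117 + 86 = 3399
Weighted mean = 301546000 / 3399 = 88716.093

88700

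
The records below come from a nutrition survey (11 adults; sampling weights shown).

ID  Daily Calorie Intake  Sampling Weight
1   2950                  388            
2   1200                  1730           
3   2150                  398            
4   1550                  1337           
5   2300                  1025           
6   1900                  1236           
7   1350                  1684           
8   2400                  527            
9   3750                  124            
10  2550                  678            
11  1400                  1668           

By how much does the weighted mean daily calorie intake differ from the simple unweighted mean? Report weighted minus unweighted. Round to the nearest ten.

-380

Unweighted sum = 2950 + 1200 + 2150 + 1550 + 2300 + 1900 + 1350 + 2400 + 3750 + 2550 + 1400 = 23500
Unweighted mean = 23500 / 11 = 2136.3636
Weighted sum = 2950×388 + 1200×1730 + 2150×398 + 1550×1337 + 2300×1025 + 1900×1236 + 1350×1684 + 2400×527 + 3750×124 + 2550×678 + 1400×1668
  = 1144600 + 2076000 + 855700 + 2072350 + 2357500 + 2348400 + 2273400 + 1264800 + 465000 + 1728900 + 2335200 = 18921850
Sum of weights = 388 + 1730 + 398 + 1337 + 1025 + 1236 + 1684 + 527 + 124 + 678 + 1668 = 10795
Weighted mean = 18921850 / 10795 = 1752.8346
Difference (weighted minus unweighted) = -383.52899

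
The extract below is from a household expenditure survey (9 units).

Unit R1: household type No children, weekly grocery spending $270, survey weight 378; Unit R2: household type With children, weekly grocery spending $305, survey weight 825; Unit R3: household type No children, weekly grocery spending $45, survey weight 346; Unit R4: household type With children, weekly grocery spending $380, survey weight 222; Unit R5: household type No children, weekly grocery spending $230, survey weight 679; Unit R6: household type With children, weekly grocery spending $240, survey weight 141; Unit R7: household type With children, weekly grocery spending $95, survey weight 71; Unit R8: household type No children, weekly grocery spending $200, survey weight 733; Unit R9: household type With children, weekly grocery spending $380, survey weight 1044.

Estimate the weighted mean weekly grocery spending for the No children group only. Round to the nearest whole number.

197

No children rows: R1, R3, R5, R8
Weighted sum = 270×378 + 45×346 + 230×679 + 200×733
  = 420400
Sum of weights = 378 + 346 + 679 + 733 = 2136
Weighted mean = 420400 / 2136 = 196.81648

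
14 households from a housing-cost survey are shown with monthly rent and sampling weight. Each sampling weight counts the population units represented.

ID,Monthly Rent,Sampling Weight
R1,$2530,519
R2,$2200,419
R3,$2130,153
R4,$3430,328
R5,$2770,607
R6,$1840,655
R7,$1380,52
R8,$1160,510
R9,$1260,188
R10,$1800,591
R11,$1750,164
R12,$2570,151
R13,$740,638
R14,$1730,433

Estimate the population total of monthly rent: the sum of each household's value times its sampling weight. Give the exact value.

Weighted total = 10432710

10432710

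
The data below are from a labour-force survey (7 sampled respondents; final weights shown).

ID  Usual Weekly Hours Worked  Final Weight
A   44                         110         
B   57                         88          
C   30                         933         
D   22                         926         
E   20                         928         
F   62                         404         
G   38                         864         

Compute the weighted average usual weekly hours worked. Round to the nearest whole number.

32

Weighted sum = 44×110 + 57×88 + 30×933 + 22×926 + 20×928 + 62×404 + 38×864
  = 4840 + 5016 + 27990 + 20372 + 18560 + 25048 + 32832 = 134658
Sum of weights = 4253
Weighted mean = 134658 / 4253 = 31.661886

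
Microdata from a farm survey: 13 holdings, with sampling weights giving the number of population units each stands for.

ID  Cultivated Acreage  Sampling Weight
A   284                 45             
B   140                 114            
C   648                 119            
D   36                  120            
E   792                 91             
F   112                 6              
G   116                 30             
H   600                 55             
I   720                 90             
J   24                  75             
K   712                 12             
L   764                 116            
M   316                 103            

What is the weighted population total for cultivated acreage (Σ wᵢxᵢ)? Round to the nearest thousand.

Weighted total = 415712

416000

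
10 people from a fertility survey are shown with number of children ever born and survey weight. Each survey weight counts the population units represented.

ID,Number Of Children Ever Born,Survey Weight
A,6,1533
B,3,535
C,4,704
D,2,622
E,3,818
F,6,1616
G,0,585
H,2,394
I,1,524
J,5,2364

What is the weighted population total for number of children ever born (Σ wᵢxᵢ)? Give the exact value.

Weighted total = 6×1533 + 3×535 + 4×704 + 2×622 + 3×818 + 6×1616 + 0×585 + 2×394 + 1×524 + 5×2364
  = 9198 + 1605 + 2816 + 1244 + 2454 + 9696 + 0 + 788 + 524 + 11820 = 40145

40145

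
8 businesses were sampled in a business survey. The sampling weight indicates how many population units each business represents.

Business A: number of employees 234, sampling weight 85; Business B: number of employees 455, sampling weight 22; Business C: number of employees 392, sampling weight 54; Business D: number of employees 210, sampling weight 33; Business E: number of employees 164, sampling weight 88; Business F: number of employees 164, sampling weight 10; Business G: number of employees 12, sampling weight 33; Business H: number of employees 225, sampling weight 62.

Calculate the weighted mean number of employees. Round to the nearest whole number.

228

Weighted sum = 88416
Sum of weights = 85 + 22 + 54 + 33 + 88 + 10 + 33 + 62 = 387
Weighted mean = 88416 / 387 = 228.46512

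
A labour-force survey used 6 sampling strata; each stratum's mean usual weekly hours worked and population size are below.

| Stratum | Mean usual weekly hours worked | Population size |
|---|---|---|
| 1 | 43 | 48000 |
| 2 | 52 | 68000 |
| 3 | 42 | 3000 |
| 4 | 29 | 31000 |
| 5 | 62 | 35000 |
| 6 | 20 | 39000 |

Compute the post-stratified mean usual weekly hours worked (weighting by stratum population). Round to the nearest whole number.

Σ Nₕ·x̄ₕ = 43×48000 + 52×68000 + 42×3000 + 29×31000 + 62×35000 + 20×39000
  = 9575000
Σ Nₕ = 48000 + 68000 + 3000 + 31000 + 35000 + 39000 = 224000
Overall mean = 9575000 / 224000 = 42.745536

43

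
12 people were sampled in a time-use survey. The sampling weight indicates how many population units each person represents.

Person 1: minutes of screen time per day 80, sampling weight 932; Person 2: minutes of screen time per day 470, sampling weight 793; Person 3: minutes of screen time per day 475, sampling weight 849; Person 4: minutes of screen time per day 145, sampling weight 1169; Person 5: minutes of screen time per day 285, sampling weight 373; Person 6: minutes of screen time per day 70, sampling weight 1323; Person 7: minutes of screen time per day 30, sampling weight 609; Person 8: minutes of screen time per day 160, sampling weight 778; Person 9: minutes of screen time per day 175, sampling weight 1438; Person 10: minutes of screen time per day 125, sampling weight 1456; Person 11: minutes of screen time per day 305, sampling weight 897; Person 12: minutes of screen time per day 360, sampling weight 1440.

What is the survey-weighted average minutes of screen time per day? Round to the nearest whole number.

Weighted sum = 80×932 + 470×793 + 475×849 + 145×1169 + 285×373 + 70×1323 + 30×609 + 160×778 + 175×1438 + 125×1456 + 305×897 + 360×1440
  = 74560 + 372710 + 403275 + 169505 + 106305 + 92610 + 18270 + 124480 + 251650 + 182000 + 273585 + 518400 = 2587350
Sum of weights = 12057
Weighted mean = 2587350 / 12057 = 214.59318

215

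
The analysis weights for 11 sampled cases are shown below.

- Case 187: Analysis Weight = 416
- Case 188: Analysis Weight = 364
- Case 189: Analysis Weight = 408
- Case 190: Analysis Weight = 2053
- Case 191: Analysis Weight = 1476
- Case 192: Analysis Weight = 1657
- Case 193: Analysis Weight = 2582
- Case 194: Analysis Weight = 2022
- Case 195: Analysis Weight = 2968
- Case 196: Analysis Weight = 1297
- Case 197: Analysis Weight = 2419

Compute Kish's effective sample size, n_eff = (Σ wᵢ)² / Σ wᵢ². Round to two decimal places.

8.50

Σ wᵢ = 17662
Σ wᵢ² = 36709052
n_eff = 17662² / 36709052 = 311946244 / 36709052 = 8.4978017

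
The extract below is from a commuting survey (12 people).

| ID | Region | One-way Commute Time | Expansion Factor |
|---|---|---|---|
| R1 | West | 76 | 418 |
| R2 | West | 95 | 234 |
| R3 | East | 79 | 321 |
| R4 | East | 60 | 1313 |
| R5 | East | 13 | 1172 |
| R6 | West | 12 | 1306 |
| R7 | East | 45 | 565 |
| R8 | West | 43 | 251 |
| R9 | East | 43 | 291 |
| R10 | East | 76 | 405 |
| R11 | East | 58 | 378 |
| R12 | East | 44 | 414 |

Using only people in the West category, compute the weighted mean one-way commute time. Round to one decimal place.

36.4

West rows: R1, R2, R6, R8
Weighted sum = 76×418 + 95×234 + 12×1306 + 43×251
  = 80463
Sum of weights = 418 + 234 + 1306 + 251 = 2209
Weighted mean = 80463 / 2209 = 36.425079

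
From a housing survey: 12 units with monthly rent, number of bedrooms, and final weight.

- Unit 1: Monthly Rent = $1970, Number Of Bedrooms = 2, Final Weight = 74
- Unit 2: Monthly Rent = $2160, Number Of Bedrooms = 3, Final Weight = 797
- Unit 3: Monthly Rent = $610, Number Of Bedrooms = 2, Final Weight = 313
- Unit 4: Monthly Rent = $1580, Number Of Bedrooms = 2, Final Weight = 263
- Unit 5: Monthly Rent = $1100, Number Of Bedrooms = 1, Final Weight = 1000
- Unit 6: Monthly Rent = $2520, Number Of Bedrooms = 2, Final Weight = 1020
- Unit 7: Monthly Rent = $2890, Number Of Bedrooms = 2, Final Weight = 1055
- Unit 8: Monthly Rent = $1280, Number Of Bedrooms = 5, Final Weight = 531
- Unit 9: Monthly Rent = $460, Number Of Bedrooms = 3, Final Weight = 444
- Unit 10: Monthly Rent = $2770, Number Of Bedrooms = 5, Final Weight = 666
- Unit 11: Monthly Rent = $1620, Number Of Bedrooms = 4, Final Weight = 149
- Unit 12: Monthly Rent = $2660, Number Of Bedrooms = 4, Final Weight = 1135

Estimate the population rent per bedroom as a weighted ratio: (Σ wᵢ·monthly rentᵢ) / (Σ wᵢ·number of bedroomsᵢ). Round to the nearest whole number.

713

Σ wᵢ·y = 1970×74 + 2160×797 + 610×313 + 1580×263 + 1100×1000 + 2520×1020 + 2890×1055 + 1280×531 + 460×444 + 2770×666 + 1620×149 + 2660×1135
  = 145780 + 1721520 + 190930 + 415540 + 1100000 + 2570400 + 3048950 + 679680 + 204240 + 1844820 + 241380 + 3019100 = 15182340
Σ wᵢ·x = 2×74 + 3×797 + 2×313 + 2×263 + 1×1000 + 2×1020 + 2×1055 + 5×531 + 3×444 + 5×666 + 4×149 + 4×1135
  = 148 + 2391 + 626 + 526 + 1000 + 2040 + 2110 + 2655 + 1332 + 3330 + 596 + 4540 = 21294
Ratio = 15182340 / 21294 = 712.98676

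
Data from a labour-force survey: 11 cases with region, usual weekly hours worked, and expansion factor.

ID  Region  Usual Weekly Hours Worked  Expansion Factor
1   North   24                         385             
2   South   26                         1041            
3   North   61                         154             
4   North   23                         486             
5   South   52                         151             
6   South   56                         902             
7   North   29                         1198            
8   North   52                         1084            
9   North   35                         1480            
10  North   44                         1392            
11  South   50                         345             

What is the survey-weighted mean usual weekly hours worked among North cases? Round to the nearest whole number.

North rows: 1, 3, 4, 7, 8, 9, 10
Weighted sum = 24×385 + 61×154 + 23×486 + 29×1198 + 52×1084 + 35×1480 + 44×1392
  = 9240 + 9394 + 11178 + 34742 + 56368 + 51800 + 61248 = 233970
Sum of weights = 6179
Weighted mean = 233970 / 6179 = 37.86535

38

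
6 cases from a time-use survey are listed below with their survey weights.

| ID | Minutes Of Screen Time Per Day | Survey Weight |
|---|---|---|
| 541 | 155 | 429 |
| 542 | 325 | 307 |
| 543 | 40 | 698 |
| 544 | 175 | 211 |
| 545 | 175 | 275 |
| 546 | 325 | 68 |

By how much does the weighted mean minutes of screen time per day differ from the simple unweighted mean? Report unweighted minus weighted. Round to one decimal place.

47.6

Unweighted sum = 155 + 325 + 40 + 175 + 175 + 325 = 1195
Unweighted mean = 1195 / 6 = 199.16667
Weighted sum = 155×429 + 325×307 + 40×698 + 175×211 + 175×275 + 325×68
  = 66495 + 99775 + 27920 + 36925 + 48125 + 22100 = 301340
Sum of weights = 429 + 307 + 698 + 211 + 275 + 68 = 1988
Weighted mean = 301340 / 1988 = 151.57948
Difference (unweighted minus weighted) = 47.58719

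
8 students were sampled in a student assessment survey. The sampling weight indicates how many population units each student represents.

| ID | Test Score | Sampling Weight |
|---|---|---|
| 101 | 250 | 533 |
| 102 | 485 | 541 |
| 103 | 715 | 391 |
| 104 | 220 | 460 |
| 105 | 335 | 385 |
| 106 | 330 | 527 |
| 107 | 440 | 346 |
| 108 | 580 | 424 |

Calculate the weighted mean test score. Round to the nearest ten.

Weighted sum = 250×533 + 485×541 + 715×391 + 220×460 + 335×385 + 330×527 + 440×346 + 580×424
  = 133250 + 262385 + 279565 + 101200 + 128975 + 173910 + 152240 + 245920 = 1477445
Sum of weights = 533 + 541 + 391 + 460 + 385 + 527 + 346 + 424 = 3607
Weighted mean = 1477445 / 3607 = 409.60493

410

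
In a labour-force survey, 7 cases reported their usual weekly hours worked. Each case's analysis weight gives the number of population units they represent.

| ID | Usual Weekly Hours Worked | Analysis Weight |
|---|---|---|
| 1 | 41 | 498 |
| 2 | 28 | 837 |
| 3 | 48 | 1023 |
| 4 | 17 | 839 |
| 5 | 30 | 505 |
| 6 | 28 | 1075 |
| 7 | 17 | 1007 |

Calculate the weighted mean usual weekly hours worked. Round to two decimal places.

29.32

Weighted sum = 41×498 + 28×837 + 48×1023 + 17×839 + 30×505 + 28×1075 + 17×1007
  = 20418 + 23436 + 49104 + 14263 + 15150 + 30100 + 17119 = 169590
Sum of weights = 498 + 837 + 1023 + 839 + 505 + 1075 + 1007 = 5784
Weighted mean = 169590 / 5784 = 29.320539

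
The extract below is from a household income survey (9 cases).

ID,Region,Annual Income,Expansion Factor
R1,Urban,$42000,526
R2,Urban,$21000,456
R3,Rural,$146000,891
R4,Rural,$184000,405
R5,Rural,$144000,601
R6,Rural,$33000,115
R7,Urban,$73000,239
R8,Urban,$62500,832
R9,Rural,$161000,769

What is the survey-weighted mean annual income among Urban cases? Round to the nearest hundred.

49300

Urban rows: R1, R2, R7, R8
Weighted sum = 42000×526 + 21000×456 + 73000×239 + 62500×832
  = 22092000 + 9576000 + 17447000 + 52000000 = 101115000
Sum of weights = 526 + 456 + 239 + 832 = 2053
Weighted mean = 101115000 / 2053 = 49252.314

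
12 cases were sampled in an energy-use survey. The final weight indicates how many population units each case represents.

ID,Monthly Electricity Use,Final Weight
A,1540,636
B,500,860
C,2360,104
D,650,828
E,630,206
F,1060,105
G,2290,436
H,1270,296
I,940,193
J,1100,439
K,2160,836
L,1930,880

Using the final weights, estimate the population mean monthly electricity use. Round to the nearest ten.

1370

Weighted sum = 1540×636 + 500×860 + 2360×104 + 650×828 + 630×206 + 1060×105 + 2290×436 + 1270×296 + 940×193 + 1100×439 + 2160×836 + 1930×880
  = 979440 + 430000 + 245440 + 538200 + 129780 + 111300 + 998440 + 375920 + 181420 + 482900 + 1805760 + 1698400 = 7977000
Sum of weights = 636 + 860 + 104 + 828 + 206 + 105 + 436 + 296 + 193 + 439 + 836 + 880 = 5819
Weighted mean = 7977000 / 5819 = 1370.8541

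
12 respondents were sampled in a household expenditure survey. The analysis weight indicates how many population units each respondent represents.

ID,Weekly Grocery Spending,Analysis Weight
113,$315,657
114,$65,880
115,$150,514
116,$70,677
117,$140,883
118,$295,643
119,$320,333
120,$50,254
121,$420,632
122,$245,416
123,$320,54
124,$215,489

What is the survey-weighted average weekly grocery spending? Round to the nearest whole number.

Weighted sum = 315×657 + 65×880 + 150×514 + 70×677 + 140×883 + 295×643 + 320×333 + 50×254 + 420×632 + 245×416 + 320×54 + 215×489
  = 206955 + 57200 + 77100 + 47390 + 123620 + 189685 + 106560 + 12700 + 265440 + 101920 + 17280 + 105135 = 1310985
Sum of weights = 657 + 880 + 514 + 677 + 883 + 643 + 333 + 254 + 632 + 416 + 54 + 489 = 6432
Weighted mean = 1310985 / 6432 = 203.82229

204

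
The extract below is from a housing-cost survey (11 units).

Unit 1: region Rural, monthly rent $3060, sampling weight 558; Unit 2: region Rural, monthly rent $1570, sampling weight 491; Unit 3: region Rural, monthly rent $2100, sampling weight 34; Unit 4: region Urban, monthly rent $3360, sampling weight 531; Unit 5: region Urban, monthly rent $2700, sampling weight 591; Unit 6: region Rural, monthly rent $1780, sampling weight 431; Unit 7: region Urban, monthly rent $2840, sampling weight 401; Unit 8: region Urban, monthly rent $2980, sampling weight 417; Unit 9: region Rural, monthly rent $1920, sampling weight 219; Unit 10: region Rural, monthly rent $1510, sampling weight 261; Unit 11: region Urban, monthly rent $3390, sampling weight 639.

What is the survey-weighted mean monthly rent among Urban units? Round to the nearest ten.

3070

Urban rows: 4, 5, 7, 8, 11
Weighted sum = 3360×531 + 2700×591 + 2840×401 + 2980×417 + 3390×639
  = 1784160 + 1595700 + 1138840 + 1242660 + 2166210 = 7927570
Sum of weights = 531 + 591 + 401 + 417 + 639 = 2579
Weighted mean = 7927570 / 2579 = 3073.893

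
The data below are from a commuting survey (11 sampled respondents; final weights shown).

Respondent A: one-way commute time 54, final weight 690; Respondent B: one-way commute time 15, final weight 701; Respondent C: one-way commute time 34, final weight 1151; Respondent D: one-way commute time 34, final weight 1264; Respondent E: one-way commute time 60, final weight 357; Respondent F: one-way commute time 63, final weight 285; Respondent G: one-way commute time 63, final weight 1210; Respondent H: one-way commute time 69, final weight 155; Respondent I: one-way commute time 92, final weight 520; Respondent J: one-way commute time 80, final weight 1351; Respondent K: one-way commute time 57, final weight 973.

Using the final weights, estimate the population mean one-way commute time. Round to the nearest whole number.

54

Weighted sum = 54×690 + 15×701 + 34×1151 + 34×1264 + 60×357 + 63×285 + 63×1210 + 69×155 + 92×520 + 80×1351 + 57×973
  = 37260 + 10515 + 39134 + 42976 + 21420 + 17955 + 76230 + 10695 + 47840 + 108080 + 55461 = 467566
Sum of weights = 690 + 701 + 1151 + 1264 + 357 + 285 + 1210 + 155 + 520 + 1351 + 973 = 8657
Weighted mean = 467566 / 8657 = 54.010165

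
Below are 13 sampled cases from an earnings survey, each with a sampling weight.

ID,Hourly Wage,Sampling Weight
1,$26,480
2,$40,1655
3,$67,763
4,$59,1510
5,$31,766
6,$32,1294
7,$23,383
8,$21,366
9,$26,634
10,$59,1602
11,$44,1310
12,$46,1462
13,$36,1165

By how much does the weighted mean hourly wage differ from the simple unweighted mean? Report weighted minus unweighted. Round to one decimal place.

Unweighted sum = 510
Unweighted mean = 510 / 13 = 39.230769
Weighted sum = 578374
Sum of weights = 13390
Weighted mean = 578374 / 13390 = 43.194473
Difference (weighted minus unweighted) = 3.9637043

4.0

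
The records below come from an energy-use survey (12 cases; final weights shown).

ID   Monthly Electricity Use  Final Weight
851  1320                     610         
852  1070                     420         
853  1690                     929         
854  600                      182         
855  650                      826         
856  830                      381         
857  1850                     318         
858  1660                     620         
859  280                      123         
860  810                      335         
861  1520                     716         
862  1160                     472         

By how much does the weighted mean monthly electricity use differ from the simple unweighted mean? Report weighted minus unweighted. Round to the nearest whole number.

118

Unweighted sum = 13440
Unweighted mean = 13440 / 12 = 1120
Weighted sum = 1320×610 + 1070×420 + 1690×929 + 600×182 + 650×826 + 830×381 + 1850×318 + 1660×620 + 280×123 + 810×335 + 1520×716 + 1160×472
  = 805200 + 449400 + 1570010 + 109200 + 536900 + 316230 + 588300 + 1029200 + 34440 + 271350 + 1088320 + 547520 = 7346070
Sum of weights = 5932
Weighted mean = 7346070 / 5932 = 1238.38
Difference (weighted minus unweighted) = 118.37997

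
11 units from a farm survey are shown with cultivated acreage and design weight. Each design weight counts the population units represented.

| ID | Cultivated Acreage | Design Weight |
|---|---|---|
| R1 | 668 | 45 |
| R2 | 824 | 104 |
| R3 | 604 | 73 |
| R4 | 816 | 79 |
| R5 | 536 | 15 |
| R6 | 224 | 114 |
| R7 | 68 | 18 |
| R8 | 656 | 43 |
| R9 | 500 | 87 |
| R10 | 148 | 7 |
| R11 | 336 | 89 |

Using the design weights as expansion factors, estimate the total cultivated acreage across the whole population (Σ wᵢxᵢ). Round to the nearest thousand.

Weighted total = 668×45 + 824×104 + 604×73 + 816×79 + 536×15 + 224×114 + 68×18 + 656×43 + 500×87 + 148×7 + 336×89
  = 30060 + 85696 + 44092 + 64464 + 8040 + 25536 + 1224 + 28208 + 43500 + 1036 + 29904 = 361760

362000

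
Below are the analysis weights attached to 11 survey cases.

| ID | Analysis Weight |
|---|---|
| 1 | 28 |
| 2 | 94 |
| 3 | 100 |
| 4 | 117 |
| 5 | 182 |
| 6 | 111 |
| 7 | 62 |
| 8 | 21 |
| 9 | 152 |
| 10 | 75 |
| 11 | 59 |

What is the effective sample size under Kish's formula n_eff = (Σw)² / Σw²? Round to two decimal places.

Σ wᵢ = 28 + 94 + 100 + 117 + 182 + 111 + 62 + 21 + 152 + 75 + 59 = 1001
Σ wᵢ² = 115249
n_eff = 1001² / 115249 = 1002001 / 115249 = 8.6942273

8.69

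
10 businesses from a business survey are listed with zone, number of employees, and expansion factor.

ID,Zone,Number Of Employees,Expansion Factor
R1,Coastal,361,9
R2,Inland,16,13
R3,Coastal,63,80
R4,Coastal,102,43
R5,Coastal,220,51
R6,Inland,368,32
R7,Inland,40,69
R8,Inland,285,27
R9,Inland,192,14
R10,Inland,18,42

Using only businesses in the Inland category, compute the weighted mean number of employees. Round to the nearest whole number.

131

Inland rows: R2, R6, R7, R8, R9, R10
Weighted sum = 25883
Sum of weights = 13 + 32 + 69 + 27 + 14 + 42 = 197
Weighted mean = 25883 / 197 = 131.38579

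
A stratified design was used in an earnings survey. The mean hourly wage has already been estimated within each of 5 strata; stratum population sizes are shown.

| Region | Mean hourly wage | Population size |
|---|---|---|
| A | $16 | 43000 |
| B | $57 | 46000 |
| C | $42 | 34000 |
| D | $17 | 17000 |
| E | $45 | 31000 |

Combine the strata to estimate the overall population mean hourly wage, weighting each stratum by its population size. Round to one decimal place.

37.6

Σ Nₕ·x̄ₕ = 16×43000 + 57×46000 + 42×34000 + 17×17000 + 45×31000
  = 688000 + 2622000 + 1428000 + 289000 + 1395000 = 6422000
Σ Nₕ = 43000 + 46000 + 34000 + 17000 + 31000 = 171000
Overall mean = 6422000 / 171000 = 37.555556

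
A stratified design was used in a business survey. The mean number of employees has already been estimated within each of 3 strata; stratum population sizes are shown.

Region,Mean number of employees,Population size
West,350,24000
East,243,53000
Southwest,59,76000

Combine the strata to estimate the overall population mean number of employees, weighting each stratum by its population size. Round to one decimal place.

Σ Nₕ·x̄ₕ = 350×24000 + 243×53000 + 59×76000
  = 8400000 + 12879000 + 4484000 = 25763000
Σ Nₕ = 24000 + 53000 + 76000 = 153000
Overall mean = 25763000 / 153000 = 168.38562

168.4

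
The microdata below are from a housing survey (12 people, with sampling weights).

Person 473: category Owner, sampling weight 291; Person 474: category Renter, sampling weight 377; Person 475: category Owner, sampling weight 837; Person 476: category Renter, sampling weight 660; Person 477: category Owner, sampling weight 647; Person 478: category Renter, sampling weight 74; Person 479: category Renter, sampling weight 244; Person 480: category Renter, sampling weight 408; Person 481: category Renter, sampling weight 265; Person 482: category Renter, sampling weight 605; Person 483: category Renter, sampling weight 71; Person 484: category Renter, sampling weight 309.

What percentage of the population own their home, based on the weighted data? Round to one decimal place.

Sum of weights for 'Owner' = 291 + 837 + 647 = 1775
Total weight = 291 + 377 + 837 + 660 + 647 + 74 + 244 + 408 + 265 + 605 + 71 + 309 = 4788
Weighted proportion = 1775 / 4788 = 0.37071846 → 37.071846%

37.1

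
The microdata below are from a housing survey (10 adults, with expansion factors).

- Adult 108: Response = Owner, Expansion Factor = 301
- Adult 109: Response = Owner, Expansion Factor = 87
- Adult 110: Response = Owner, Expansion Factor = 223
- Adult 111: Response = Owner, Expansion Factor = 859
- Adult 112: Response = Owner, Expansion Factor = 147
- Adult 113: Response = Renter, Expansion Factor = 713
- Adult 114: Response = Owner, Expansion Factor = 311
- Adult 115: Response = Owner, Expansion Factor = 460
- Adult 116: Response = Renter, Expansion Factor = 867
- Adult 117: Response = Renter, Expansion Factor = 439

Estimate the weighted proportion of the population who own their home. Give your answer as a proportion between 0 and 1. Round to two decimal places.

0.54

Sum of weights for 'Owner' = 301 + 87 + 223 + 859 + 147 + 311 + 460 = 2388
Total weight = 301 + 87 + 223 + 859 + 147 + 713 + 311 + 460 + 867 + 439 = 4407
Weighted proportion = 2388 / 4407 = 0.54186521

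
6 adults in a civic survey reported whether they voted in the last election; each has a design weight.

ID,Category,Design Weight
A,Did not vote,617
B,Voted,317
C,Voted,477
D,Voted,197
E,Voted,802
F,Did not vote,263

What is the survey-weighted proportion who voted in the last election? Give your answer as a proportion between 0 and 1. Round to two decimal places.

Sum of weights for 'Voted' = 317 + 477 + 197 + 802 = 1793
Total weight = 617 + 317 + 477 + 197 + 802 + 263 = 2673
Weighted proportion = 1793 / 2673 = 0.67078189

0.67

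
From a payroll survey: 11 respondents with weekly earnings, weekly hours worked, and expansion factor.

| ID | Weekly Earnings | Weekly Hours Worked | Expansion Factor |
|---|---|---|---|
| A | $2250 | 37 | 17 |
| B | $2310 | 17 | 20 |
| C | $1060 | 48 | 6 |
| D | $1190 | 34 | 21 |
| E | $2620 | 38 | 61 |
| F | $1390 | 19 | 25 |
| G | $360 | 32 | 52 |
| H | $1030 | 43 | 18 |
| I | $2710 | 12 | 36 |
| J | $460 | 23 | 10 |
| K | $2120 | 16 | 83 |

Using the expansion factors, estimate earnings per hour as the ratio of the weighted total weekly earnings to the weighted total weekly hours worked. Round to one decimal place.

68.1

Σ wᵢ·y = 2250×17 + 2310×20 + 1060×6 + 1190×21 + 2620×61 + 1390×25 + 360×52 + 1030×18 + 2710×36 + 460×10 + 2120×83
  = 38250 + 46200 + 6360 + 24990 + 159820 + 34750 + 18720 + 18540 + 97560 + 4600 + 175960 = 625750
Σ wᵢ·x = 9192
Ratio = 625750 / 9192 = 68.0755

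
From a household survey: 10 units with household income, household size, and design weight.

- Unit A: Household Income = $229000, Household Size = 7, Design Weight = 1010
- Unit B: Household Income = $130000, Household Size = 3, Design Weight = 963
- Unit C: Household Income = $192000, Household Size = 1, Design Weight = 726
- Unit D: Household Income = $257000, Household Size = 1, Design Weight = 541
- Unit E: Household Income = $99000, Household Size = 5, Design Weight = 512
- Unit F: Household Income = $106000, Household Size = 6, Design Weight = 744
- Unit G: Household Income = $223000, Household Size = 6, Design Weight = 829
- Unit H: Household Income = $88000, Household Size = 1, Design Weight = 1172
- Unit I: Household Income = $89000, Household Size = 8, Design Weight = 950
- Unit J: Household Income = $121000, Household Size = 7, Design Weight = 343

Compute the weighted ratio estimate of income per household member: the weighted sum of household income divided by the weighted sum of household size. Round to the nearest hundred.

Σ wᵢ·y = 229000×1010 + 130000×963 + 192000×726 + 257000×541 + 99000×512 + 106000×744 + 223000×829 + 88000×1172 + 89000×950 + 121000×343
  = 1178517000
Σ wᵢ·x = 34397
Ratio = 1178517000 / 34397 = 34262.203

34300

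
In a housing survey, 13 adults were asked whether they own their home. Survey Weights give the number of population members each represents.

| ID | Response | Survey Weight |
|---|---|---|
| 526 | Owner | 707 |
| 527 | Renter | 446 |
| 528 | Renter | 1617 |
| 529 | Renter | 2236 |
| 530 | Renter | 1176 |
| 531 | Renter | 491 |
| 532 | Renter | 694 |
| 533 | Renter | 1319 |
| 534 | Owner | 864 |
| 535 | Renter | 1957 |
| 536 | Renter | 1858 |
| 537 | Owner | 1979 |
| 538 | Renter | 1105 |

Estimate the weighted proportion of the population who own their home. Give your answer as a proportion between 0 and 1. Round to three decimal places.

0.216

Sum of weights for 'Owner' = 707 + 864 + 1979 = 3550
Total weight = 16449
Weighted proportion = 3550 / 16449 = 0.21581859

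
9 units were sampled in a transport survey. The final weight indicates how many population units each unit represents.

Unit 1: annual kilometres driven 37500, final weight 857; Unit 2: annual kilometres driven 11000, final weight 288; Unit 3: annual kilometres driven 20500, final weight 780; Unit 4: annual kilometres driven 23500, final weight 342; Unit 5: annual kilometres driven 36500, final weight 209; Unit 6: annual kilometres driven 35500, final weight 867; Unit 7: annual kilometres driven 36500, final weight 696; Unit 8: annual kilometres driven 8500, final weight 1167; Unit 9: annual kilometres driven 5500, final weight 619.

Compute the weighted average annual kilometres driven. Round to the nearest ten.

Weighted sum = 37500×857 + 11000×288 + 20500×780 + 23500×342 + 36500×209 + 35500×867 + 36500×696 + 8500×1167 + 5500×619
  = 32137500 + 3168000 + 15990000 + 8037000 + 7628500 + 30778500 + 25404000 + 9919500 + 3404500 = 136467500
Sum of weights = 857 + 288 + 780 + 342 + 209 + 867 + 696 + 1167 + 619 = 5825
Weighted mean = 136467500 / 5825 = 23427.897

23430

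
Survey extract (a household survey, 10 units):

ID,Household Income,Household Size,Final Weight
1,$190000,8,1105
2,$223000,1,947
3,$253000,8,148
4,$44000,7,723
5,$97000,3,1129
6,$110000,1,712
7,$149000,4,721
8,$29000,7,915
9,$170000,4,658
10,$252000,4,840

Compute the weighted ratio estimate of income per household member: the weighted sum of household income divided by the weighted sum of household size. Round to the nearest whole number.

Σ wᵢ·y = 1135724000
Σ wᵢ·x = 8×1105 + 1×947 + 8×148 + 7×723 + 3×1129 + 1×712 + 4×721 + 7×915 + 4×658 + 4×840
  = 8840 + 947 + 1184 + 5061 + 3387 + 712 + 2884 + 6405 + 2632 + 3360 = 35412
Ratio = 1135724000 / 35412 = 32071.727

32072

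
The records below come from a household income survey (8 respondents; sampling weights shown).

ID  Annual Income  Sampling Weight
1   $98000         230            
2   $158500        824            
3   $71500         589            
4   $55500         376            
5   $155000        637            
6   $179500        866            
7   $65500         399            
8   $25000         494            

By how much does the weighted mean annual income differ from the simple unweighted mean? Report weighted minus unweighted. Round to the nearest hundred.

14200

Unweighted sum = 808500
Unweighted mean = 808500 / 8 = 101062.5
Weighted sum = 98000×230 + 158500×824 + 71500×589 + 55500×376 + 155000×637 + 179500×866 + 65500×399 + 25000×494
  = 508792000
Sum of weights = 230 + 824 + 589 + 376 + 637 + 866 + 399 + 494 = 4415
Weighted mean = 508792000 / 4415 = 115241.68
Difference (weighted minus unweighted) = 14179.176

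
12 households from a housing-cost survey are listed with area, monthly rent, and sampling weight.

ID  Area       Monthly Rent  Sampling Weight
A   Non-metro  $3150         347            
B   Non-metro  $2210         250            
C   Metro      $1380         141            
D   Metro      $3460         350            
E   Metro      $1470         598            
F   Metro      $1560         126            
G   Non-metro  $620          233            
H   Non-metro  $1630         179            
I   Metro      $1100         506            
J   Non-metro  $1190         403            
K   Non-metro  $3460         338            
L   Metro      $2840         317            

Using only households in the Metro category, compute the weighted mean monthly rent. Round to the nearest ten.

Metro rows: C, D, E, F, I, L
Weighted sum = 1380×141 + 3460×350 + 1470×598 + 1560×126 + 1100×506 + 2840×317
  = 3938080
Sum of weights = 141 + 350 + 598 + 126 + 506 + 317 = 2038
Weighted mean = 3938080 / 2038 = 1932.3258

1930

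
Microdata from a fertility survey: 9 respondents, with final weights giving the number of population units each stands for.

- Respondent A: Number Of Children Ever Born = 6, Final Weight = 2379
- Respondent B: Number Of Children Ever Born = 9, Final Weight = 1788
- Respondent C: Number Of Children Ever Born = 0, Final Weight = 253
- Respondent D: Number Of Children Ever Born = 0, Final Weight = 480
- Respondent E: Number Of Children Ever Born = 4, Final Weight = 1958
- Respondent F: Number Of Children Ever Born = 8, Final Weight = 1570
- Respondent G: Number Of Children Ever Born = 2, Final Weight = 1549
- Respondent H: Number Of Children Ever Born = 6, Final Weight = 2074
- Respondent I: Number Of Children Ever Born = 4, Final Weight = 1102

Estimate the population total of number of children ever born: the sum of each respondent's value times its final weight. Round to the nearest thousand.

71000

Weighted total = 6×2379 + 9×1788 + 0×253 + 0×480 + 4×1958 + 8×1570 + 2×1549 + 6×2074 + 4×1102
  = 14274 + 16092 + 0 + 0 + 7832 + 12560 + 3098 + 12444 + 4408 = 70708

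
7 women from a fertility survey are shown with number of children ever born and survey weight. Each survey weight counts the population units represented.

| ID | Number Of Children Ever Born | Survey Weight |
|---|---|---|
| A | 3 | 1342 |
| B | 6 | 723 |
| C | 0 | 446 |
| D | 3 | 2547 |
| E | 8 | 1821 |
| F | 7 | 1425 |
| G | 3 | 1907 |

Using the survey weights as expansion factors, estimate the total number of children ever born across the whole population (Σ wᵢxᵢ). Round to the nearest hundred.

46300

Weighted total = 3×1342 + 6×723 + 0×446 + 3×2547 + 8×1821 + 7×1425 + 3×1907
  = 46269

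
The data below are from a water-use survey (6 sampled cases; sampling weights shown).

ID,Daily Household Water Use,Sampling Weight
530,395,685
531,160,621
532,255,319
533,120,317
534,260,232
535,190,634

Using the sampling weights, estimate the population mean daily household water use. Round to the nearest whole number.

239

Weighted sum = 395×685 + 160×621 + 255×319 + 120×317 + 260×232 + 190×634
  = 270575 + 99360 + 81345 + 38040 + 60320 + 120460 = 670100
Sum of weights = 685 + 621 + 319 + 317 + 232 + 634 = 2808
Weighted mean = 670100 / 2808 = 238.6396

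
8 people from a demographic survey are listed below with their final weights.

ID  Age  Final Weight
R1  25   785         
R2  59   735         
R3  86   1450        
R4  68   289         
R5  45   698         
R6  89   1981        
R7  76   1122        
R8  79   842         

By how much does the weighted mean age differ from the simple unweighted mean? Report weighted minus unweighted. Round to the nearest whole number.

Unweighted sum = 25 + 59 + 86 + 68 + 45 + 89 + 76 + 79 = 527
Unweighted mean = 527 / 8 = 65.875
Weighted sum = 25×785 + 59×735 + 86×1450 + 68×289 + 45×698 + 89×1981 + 76×1122 + 79×842
  = 19625 + 43365 + 124700 + 19652 + 31410 + 176309 + 85272 + 66518 = 566851
Sum of weights = 785 + 735 + 1450 + 289 + 698 + 1981 + 1122 + 842 = 7902
Weighted mean = 566851 / 7902 = 71.73513
Difference (weighted minus unweighted) = 5.8601303

6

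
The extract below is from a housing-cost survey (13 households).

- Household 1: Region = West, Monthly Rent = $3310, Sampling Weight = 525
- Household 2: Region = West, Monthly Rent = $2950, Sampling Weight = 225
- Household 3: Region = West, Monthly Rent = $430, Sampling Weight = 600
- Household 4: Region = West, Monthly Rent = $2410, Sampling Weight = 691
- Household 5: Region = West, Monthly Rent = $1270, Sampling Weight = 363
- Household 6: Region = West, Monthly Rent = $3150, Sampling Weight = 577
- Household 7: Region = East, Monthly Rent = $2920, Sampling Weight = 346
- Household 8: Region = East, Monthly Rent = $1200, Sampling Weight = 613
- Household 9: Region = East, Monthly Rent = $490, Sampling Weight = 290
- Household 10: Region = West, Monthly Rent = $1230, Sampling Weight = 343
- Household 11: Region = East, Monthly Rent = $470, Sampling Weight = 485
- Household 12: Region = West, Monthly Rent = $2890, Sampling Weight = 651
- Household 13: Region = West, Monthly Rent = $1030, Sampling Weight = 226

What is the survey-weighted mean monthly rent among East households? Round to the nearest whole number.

1220

East rows: 7, 8, 9, 11
Weighted sum = 2920×346 + 1200×613 + 490×290 + 470×485
  = 1010320 + 735600 + 142100 + 227950 = 2115970
Sum of weights = 346 + 613 + 290 + 485 = 1734
Weighted mean = 2115970 / 1734 = 1220.2826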